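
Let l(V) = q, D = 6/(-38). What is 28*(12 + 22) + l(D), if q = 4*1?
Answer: 956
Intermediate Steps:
q = 4
D = -3/19 (D = 6*(-1/38) = -3/19 ≈ -0.15789)
l(V) = 4
28*(12 + 22) + l(D) = 28*(12 + 22) + 4 = 28*34 + 4 = 952 + 4 = 956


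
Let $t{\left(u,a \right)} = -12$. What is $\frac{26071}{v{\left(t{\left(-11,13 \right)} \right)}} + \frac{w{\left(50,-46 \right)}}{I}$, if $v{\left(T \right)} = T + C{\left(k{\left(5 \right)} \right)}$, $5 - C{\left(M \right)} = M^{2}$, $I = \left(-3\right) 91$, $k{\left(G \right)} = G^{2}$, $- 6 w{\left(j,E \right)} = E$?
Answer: $- \frac{21366685}{517608} \approx -41.28$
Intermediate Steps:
$w{\left(j,E \right)} = - \frac{E}{6}$
$I = -273$
$C{\left(M \right)} = 5 - M^{2}$
$v{\left(T \right)} = -620 + T$ ($v{\left(T \right)} = T + \left(5 - \left(5^{2}\right)^{2}\right) = T + \left(5 - 25^{2}\right) = T + \left(5 - 625\right) = T - 620 = -620 + T$)
$\frac{26071}{v{\left(t{\left(-11,13 \right)} \right)}} + \frac{w{\left(50,-46 \right)}}{I} = \frac{26071}{-620 - 12} + \frac{\left(- \frac{1}{6}\right) \left(-46\right)}{-273} = \frac{26071}{-632} + \frac{23}{3} \left(- \frac{1}{273}\right) = 26071 \left(- \frac{1}{632}\right) - \frac{23}{819} = - \frac{26071}{632} - \frac{23}{819} = - \frac{21366685}{517608}$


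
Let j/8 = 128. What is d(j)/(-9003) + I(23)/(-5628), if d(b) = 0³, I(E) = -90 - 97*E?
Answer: 2321/5628 ≈ 0.41240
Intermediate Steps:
j = 1024 (j = 8*128 = 1024)
I(E) = -90 - 97*E
d(b) = 0
d(j)/(-9003) + I(23)/(-5628) = 0/(-9003) + (-90 - 97*23)/(-5628) = 0*(-1/9003) + (-90 - 2231)*(-1/5628) = 0 - 2321*(-1/5628) = 0 + 2321/5628 = 2321/5628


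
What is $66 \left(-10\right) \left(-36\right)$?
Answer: $23760$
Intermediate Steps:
$66 \left(-10\right) \left(-36\right) = \left(-660\right) \left(-36\right) = 23760$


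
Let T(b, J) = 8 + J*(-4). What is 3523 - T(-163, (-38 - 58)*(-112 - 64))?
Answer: 71099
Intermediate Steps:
T(b, J) = 8 - 4*J
3523 - T(-163, (-38 - 58)*(-112 - 64)) = 3523 - (8 - 4*(-38 - 58)*(-112 - 64)) = 3523 - (8 - (-384)*(-176)) = 3523 - (8 - 4*16896) = 3523 - (8 - 67584) = 3523 - 1*(-67576) = 3523 + 67576 = 71099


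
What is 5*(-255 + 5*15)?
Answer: -900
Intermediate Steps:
5*(-255 + 5*15) = 5*(-255 + 75) = 5*(-180) = -900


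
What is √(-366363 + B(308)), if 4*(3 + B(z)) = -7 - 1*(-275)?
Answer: I*√366299 ≈ 605.23*I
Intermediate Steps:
B(z) = 64 (B(z) = -3 + (-7 - 1*(-275))/4 = -3 + (-7 + 275)/4 = -3 + (¼)*268 = -3 + 67 = 64)
√(-366363 + B(308)) = √(-366363 + 64) = √(-366299) = I*√366299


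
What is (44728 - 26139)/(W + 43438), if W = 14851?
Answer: 18589/58289 ≈ 0.31891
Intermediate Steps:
(44728 - 26139)/(W + 43438) = (44728 - 26139)/(14851 + 43438) = 18589/58289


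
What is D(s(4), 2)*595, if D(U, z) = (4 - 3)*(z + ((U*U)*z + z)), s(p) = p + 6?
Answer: 121380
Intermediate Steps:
s(p) = 6 + p
D(U, z) = 2*z + z*U**2 (D(U, z) = 1*(z + (U**2*z + z)) = 1*(z + (z*U**2 + z)) = 1*(z + (z + z*U**2)) = 1*(2*z + z*U**2) = 2*z + z*U**2)
D(s(4), 2)*595 = (2*(2 + (6 + 4)**2))*595 = (2*(2 + 10**2))*595 = (2*(2 + 100))*595 = (2*102)*595 = 204*595 = 121380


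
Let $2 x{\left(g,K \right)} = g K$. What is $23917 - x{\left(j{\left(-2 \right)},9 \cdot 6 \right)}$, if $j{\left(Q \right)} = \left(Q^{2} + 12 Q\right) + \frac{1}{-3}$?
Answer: $24466$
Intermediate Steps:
$j{\left(Q \right)} = - \frac{1}{3} + Q^{2} + 12 Q$ ($j{\left(Q \right)} = \left(Q^{2} + 12 Q\right) - \frac{1}{3} = - \frac{1}{3} + Q^{2} + 12 Q$)
$x{\left(g,K \right)} = \frac{K g}{2}$ ($x{\left(g,K \right)} = \frac{g K}{2} = \frac{K g}{2}$)
$23917 - x{\left(j{\left(-2 \right)},9 \cdot 6 \right)} = 23917 - \frac{9 \cdot 6 \left(- \frac{1}{3} + \left(-2\right)^{2} + 12 \left(-2\right)\right)}{2} = 23917 - \frac{1}{2} \cdot 54 \left(- \frac{1}{3} + 4 - 24\right) = 23917 - \frac{1}{2} \cdot 54 \left(- \frac{61}{3}\right) = 23917 - -549 = 23917 + 549 = 24466$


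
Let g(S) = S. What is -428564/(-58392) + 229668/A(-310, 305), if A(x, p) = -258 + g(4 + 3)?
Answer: -3325801073/3664098 ≈ -907.67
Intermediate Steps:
A(x, p) = -251 (A(x, p) = -258 + (4 + 3) = -258 + 7 = -251)
-428564/(-58392) + 229668/A(-310, 305) = -428564/(-58392) + 229668/(-251) = -428564*(-1/58392) + 229668*(-1/251) = 107141/14598 - 229668/251 = -3325801073/3664098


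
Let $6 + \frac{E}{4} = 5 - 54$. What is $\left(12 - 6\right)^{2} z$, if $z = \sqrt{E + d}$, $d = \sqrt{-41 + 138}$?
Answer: $36 \sqrt{-220 + \sqrt{97}} \approx 521.88 i$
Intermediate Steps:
$E = -220$ ($E = -24 + 4 \left(5 - 54\right) = -24 + 4 \left(-49\right) = -24 - 196 = -220$)
$d = \sqrt{97} \approx 9.8489$
$z = \sqrt{-220 + \sqrt{97}} \approx 14.497 i$
$\left(12 - 6\right)^{2} z = \left(12 - 6\right)^{2} \sqrt{-220 + \sqrt{97}} = 6^{2} \sqrt{-220 + \sqrt{97}} = 36 \sqrt{-220 + \sqrt{97}}$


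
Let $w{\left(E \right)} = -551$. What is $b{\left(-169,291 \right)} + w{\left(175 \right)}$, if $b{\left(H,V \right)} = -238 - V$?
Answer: $-1080$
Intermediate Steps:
$b{\left(-169,291 \right)} + w{\left(175 \right)} = \left(-238 - 291\right) - 551 = -529 - 551 = -1080$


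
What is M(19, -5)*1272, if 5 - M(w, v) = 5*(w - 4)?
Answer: -89040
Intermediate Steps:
M(w, v) = 25 - 5*w (M(w, v) = 5 - 5*(w - 4) = 5 - 5*(-4 + w) = 5 - (-20 + 5*w) = 5 + (20 - 5*w) = 25 - 5*w)
M(19, -5)*1272 = (25 - 5*19)*1272 = (25 - 95)*1272 = -70*1272 = -89040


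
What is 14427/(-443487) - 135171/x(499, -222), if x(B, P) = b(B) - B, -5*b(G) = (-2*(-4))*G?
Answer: 99879772812/958966723 ≈ 104.15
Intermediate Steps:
b(G) = -8*G/5 (b(G) = -(-2*(-4))*G/5 = -8*G/5)
x(B, P) = -13*B/5 (x(B, P) = -8*B/5 - B = -13*B/5)
14427/(-443487) - 135171/x(499, -222) = 14427/(-443487) - 135171/((-13/5*499)) = 14427*(-1/443487) - 135171/(-6487/5) = -4809/147829 - 135171*(-5/6487) = -4809/147829 + 675855/6487 = 99879772812/958966723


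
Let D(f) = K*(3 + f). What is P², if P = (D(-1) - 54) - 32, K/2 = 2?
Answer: 6084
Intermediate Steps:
K = 4 (K = 2*2 = 4)
D(f) = 12 + 4*f (D(f) = 4*(3 + f) = 12 + 4*f)
P = -78 (P = ((12 + 4*(-1)) - 54) - 32 = ((12 - 4) - 54) - 32 = (8 - 54) - 32 = -46 - 32 = -78)
P² = (-78)² = 6084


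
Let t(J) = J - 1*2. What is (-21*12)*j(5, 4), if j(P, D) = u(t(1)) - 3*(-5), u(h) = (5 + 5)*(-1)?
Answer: -1260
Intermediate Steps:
t(J) = -2 + J (t(J) = J - 2 = -2 + J)
u(h) = -10 (u(h) = 10*(-1) = -10)
j(P, D) = 5 (j(P, D) = -10 - 3*(-5) = -10 + 15 = 5)
(-21*12)*j(5, 4) = -21*12*5 = -252*5 = -1260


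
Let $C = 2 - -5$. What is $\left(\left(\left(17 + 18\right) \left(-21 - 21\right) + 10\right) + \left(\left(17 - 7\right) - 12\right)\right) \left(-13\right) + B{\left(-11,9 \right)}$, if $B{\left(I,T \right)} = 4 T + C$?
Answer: $19049$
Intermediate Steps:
$C = 7$ ($C = 2 + 5 = 7$)
$B{\left(I,T \right)} = 7 + 4 T$ ($B{\left(I,T \right)} = 4 T + 7 = 7 + 4 T$)
$\left(\left(\left(17 + 18\right) \left(-21 - 21\right) + 10\right) + \left(\left(17 - 7\right) - 12\right)\right) \left(-13\right) + B{\left(-11,9 \right)} = \left(\left(\left(17 + 18\right) \left(-21 - 21\right) + 10\right) + \left(\left(17 - 7\right) - 12\right)\right) \left(-13\right) + \left(7 + 4 \cdot 9\right) = \left(\left(35 \left(-42\right) + 10\right) + \left(10 - 12\right)\right) \left(-13\right) + \left(7 + 36\right) = \left(\left(-1470 + 10\right) - 2\right) \left(-13\right) + 43 = \left(-1460 - 2\right) \left(-13\right) + 43 = \left(-1462\right) \left(-13\right) + 43 = 19006 + 43 = 19049$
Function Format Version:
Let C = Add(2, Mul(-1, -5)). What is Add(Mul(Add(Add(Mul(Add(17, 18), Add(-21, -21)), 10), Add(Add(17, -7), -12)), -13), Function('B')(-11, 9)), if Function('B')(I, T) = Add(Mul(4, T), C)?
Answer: 19049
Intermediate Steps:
C = 7 (C = Add(2, 5) = 7)
Function('B')(I, T) = Add(7, Mul(4, T)) (Function('B')(I, T) = Add(Mul(4, T), 7) = Add(7, Mul(4, T)))
Add(Mul(Add(Add(Mul(Add(17, 18), Add(-21, -21)), 10), Add(Add(17, -7), -12)), -13), Function('B')(-11, 9)) = Add(Mul(Add(Add(Mul(Add(17, 18), Add(-21, -21)), 10), Add(Add(17, -7), -12)), -13), Add(7, Mul(4, 9))) = Add(Mul(Add(Add(Mul(35, -42), 10), Add(10, -12)), -13), Add(7, 36)) = Add(Mul(Add(Add(-1470, 10), -2), -13), 43) = Add(Mul(Add(-1460, -2), -13), 43) = Add(Mul(-1462, -13), 43) = Add(19006, 43) = 19049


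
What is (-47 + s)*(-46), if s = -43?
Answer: 4140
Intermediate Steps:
(-47 + s)*(-46) = (-47 - 43)*(-46) = -90*(-46) = 4140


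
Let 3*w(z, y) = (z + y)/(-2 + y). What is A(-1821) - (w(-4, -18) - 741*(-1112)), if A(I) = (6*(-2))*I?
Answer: -24064211/30 ≈ -8.0214e+5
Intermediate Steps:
w(z, y) = (y + z)/(3*(-2 + y)) (w(z, y) = ((z + y)/(-2 + y))/3 = ((y + z)/(-2 + y))/3 = (y + z)/(3*(-2 + y)))
A(I) = -12*I
A(-1821) - (w(-4, -18) - 741*(-1112)) = -12*(-1821) - ((-18 - 4)/(3*(-2 - 18)) - 741*(-1112)) = 21852 - ((⅓)*(-22)/(-20) + 823992) = 21852 - ((⅓)*(-1/20)*(-22) + 823992) = 21852 - (11/30 + 823992) = 21852 - 1*24719771/30 = 21852 - 24719771/30 = -24064211/30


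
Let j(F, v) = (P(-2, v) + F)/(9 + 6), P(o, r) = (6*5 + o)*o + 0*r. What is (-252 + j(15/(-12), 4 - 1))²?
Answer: 235591801/3600 ≈ 65442.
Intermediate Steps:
P(o, r) = o*(30 + o) (P(o, r) = (30 + o)*o + 0 = o*(30 + o) + 0 = o*(30 + o))
j(F, v) = -56/15 + F/15 (j(F, v) = (-2*(30 - 2) + F)/(9 + 6) = (-2*28 + F)/15 = (-56 + F)*(1/15) = -56/15 + F/15)
(-252 + j(15/(-12), 4 - 1))² = (-252 + (-56/15 + (15/(-12))/15))² = (-252 + (-56/15 + (15*(-1/12))/15))² = (-252 + (-56/15 + (1/15)*(-5/4)))² = (-252 + (-56/15 - 1/12))² = (-252 - 229/60)² = (-15349/60)² = 235591801/3600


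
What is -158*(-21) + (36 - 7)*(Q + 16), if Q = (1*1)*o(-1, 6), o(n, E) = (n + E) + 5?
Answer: 4072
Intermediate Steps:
o(n, E) = 5 + E + n (o(n, E) = (E + n) + 5 = 5 + E + n)
Q = 10 (Q = (1*1)*(5 + 6 - 1) = 1*10 = 10)
-158*(-21) + (36 - 7)*(Q + 16) = -158*(-21) + (36 - 7)*(10 + 16) = 3318 + 29*26 = 3318 + 754 = 4072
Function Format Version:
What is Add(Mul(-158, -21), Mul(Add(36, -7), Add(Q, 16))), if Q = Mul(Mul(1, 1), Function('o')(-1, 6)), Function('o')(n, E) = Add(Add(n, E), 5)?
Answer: 4072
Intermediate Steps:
Function('o')(n, E) = Add(5, E, n) (Function('o')(n, E) = Add(Add(E, n), 5) = Add(5, E, n))
Q = 10 (Q = Mul(Mul(1, 1), Add(5, 6, -1)) = Mul(1, 10) = 10)
Add(Mul(-158, -21), Mul(Add(36, -7), Add(Q, 16))) = Add(Mul(-158, -21), Mul(Add(36, -7), Add(10, 16))) = Add(3318, Mul(29, 26)) = Add(3318, 754) = 4072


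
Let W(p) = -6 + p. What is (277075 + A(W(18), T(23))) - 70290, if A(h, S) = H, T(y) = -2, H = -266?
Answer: 206519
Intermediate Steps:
A(h, S) = -266
(277075 + A(W(18), T(23))) - 70290 = (277075 - 266) - 70290 = 276809 - 70290 = 206519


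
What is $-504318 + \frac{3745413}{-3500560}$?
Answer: $- \frac{1896239703}{3760} \approx -5.0432 \cdot 10^{5}$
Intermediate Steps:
$-504318 + \frac{3745413}{-3500560} = -504318 + 3745413 \left(- \frac{1}{3500560}\right) = -504318 - \frac{4023}{3760} = - \frac{1896239703}{3760}$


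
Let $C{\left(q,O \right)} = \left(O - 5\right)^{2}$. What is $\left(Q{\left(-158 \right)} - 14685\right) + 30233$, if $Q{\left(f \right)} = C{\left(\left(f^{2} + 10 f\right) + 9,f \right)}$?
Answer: $42117$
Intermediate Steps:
$C{\left(q,O \right)} = \left(-5 + O\right)^{2}$
$Q{\left(f \right)} = \left(-5 + f\right)^{2}$
$\left(Q{\left(-158 \right)} - 14685\right) + 30233 = \left(\left(-5 - 158\right)^{2} - 14685\right) + 30233 = \left(\left(-163\right)^{2} - 14685\right) + 30233 = \left(26569 - 14685\right) + 30233 = 11884 + 30233 = 42117$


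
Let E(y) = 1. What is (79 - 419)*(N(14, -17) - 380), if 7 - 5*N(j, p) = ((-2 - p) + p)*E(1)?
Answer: 128588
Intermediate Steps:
N(j, p) = 9/5 (N(j, p) = 7/5 - ((-2 - p) + p)/5 = 7/5 - (-2)/5 = 7/5 - ⅕*(-2) = 7/5 + ⅖ = 9/5)
(79 - 419)*(N(14, -17) - 380) = (79 - 419)*(9/5 - 380) = -340*(-1891/5) = 128588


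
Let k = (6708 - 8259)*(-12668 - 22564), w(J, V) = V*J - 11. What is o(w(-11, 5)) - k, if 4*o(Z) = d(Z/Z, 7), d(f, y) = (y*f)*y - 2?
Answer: -218579281/4 ≈ -5.4645e+7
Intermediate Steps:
w(J, V) = -11 + J*V (w(J, V) = J*V - 11 = -11 + J*V)
d(f, y) = -2 + f*y² (d(f, y) = (f*y)*y - 2 = f*y² - 2 = -2 + f*y²)
o(Z) = 47/4 (o(Z) = (-2 + (Z/Z)*7²)/4 = (-2 + 1*49)/4 = (-2 + 49)/4 = (¼)*47 = 47/4)
k = 54644832 (k = -1551*(-35232) = 54644832)
o(w(-11, 5)) - k = 47/4 - 1*54644832 = 47/4 - 54644832 = -218579281/4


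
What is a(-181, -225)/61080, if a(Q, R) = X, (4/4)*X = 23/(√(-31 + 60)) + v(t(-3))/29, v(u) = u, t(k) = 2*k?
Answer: -1/295220 + 23*√29/1771320 ≈ 6.6537e-5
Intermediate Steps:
X = -6/29 + 23*√29/29 (X = 23/(√(-31 + 60)) + (2*(-3))/29 = 23/(√29) - 6*1/29 = 23*(√29/29) - 6/29 = 23*√29/29 - 6/29 = -6/29 + 23*√29/29 ≈ 4.0641)
a(Q, R) = -6/29 + 23*√29/29
a(-181, -225)/61080 = (-6/29 + 23*√29/29)/61080 = (-6/29 + 23*√29/29)*(1/61080) = -1/295220 + 23*√29/1771320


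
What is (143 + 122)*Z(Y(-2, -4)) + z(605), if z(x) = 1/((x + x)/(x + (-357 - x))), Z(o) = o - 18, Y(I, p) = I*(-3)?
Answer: -3848157/1210 ≈ -3180.3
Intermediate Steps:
Y(I, p) = -3*I
Z(o) = -18 + o
z(x) = -357/(2*x) (z(x) = 1/((2*x)/(-357)) = 1/((2*x)*(-1/357)) = 1/(-2*x/357) = -357/(2*x))
(143 + 122)*Z(Y(-2, -4)) + z(605) = (143 + 122)*(-18 - 3*(-2)) - 357/2/605 = 265*(-18 + 6) - 357/2*1/605 = 265*(-12) - 357/1210 = -3180 - 357/1210 = -3848157/1210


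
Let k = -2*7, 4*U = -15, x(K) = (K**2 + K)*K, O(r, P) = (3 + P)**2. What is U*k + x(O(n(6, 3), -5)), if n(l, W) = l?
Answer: 265/2 ≈ 132.50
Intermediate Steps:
x(K) = K*(K + K**2) (x(K) = (K + K**2)*K = K*(K + K**2))
U = -15/4 (U = (1/4)*(-15) = -15/4 ≈ -3.7500)
k = -14
U*k + x(O(n(6, 3), -5)) = -15/4*(-14) + ((3 - 5)**2)**2*(1 + (3 - 5)**2) = 105/2 + ((-2)**2)**2*(1 + (-2)**2) = 105/2 + 4**2*(1 + 4) = 105/2 + 16*5 = 105/2 + 80 = 265/2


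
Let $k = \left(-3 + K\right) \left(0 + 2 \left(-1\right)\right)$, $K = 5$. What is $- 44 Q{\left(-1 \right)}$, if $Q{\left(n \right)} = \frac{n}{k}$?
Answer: $-11$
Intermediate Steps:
$k = -4$ ($k = \left(-3 + 5\right) \left(0 + 2 \left(-1\right)\right) = 2 \left(0 - 2\right) = 2 \left(-2\right) = -4$)
$Q{\left(n \right)} = - \frac{n}{4}$ ($Q{\left(n \right)} = \frac{n}{-4} = n \left(- \frac{1}{4}\right) = - \frac{n}{4}$)
$- 44 Q{\left(-1 \right)} = - 44 \left(\left(- \frac{1}{4}\right) \left(-1\right)\right) = \left(-44\right) \frac{1}{4} = -11$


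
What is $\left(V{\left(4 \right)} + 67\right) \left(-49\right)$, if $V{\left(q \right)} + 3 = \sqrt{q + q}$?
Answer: $-3136 - 98 \sqrt{2} \approx -3274.6$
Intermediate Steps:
$V{\left(q \right)} = -3 + \sqrt{2} \sqrt{q}$ ($V{\left(q \right)} = -3 + \sqrt{q + q} = -3 + \sqrt{2 q} = -3 + \sqrt{2} \sqrt{q}$)
$\left(V{\left(4 \right)} + 67\right) \left(-49\right) = \left(\left(-3 + \sqrt{2} \sqrt{4}\right) + 67\right) \left(-49\right) = \left(\left(-3 + \sqrt{2} \cdot 2\right) + 67\right) \left(-49\right) = \left(\left(-3 + 2 \sqrt{2}\right) + 67\right) \left(-49\right) = \left(64 + 2 \sqrt{2}\right) \left(-49\right) = -3136 - 98 \sqrt{2}$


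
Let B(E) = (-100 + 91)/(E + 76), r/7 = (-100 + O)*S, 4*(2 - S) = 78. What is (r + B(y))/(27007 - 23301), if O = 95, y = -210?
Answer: 20521/124151 ≈ 0.16529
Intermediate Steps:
S = -35/2 (S = 2 - ¼*78 = 2 - 39/2 = -35/2 ≈ -17.500)
r = 1225/2 (r = 7*((-100 + 95)*(-35/2)) = 7*(-5*(-35/2)) = 7*(175/2) = 1225/2 ≈ 612.50)
B(E) = -9/(76 + E)
(r + B(y))/(27007 - 23301) = (1225/2 - 9/(76 - 210))/(27007 - 23301) = (1225/2 - 9/(-134))/3706 = (1225/2 - 9*(-1/134))*(1/3706) = (1225/2 + 9/134)*(1/3706) = (41042/67)*(1/3706) = 20521/124151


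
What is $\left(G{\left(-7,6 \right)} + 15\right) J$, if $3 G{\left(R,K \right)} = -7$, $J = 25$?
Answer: $\frac{950}{3} \approx 316.67$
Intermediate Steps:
$G{\left(R,K \right)} = - \frac{7}{3}$ ($G{\left(R,K \right)} = \frac{1}{3} \left(-7\right) = - \frac{7}{3}$)
$\left(G{\left(-7,6 \right)} + 15\right) J = \left(- \frac{7}{3} + 15\right) 25 = \frac{38}{3} \cdot 25 = \frac{950}{3}$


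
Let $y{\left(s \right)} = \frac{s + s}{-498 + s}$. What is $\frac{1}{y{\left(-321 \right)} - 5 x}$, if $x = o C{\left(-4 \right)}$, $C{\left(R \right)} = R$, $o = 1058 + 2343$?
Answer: $\frac{273}{18569674} \approx 1.4701 \cdot 10^{-5}$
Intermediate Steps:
$o = 3401$
$x = -13604$ ($x = 3401 \left(-4\right) = -13604$)
$y{\left(s \right)} = \frac{2 s}{-498 + s}$
$\frac{1}{y{\left(-321 \right)} - 5 x} = \frac{1}{2 \left(-321\right) \frac{1}{-498 - 321} - -68020} = \frac{1}{2 \left(-321\right) \frac{1}{-819} + 68020} = \frac{1}{2 \left(-321\right) \left(- \frac{1}{819}\right) + 68020} = \frac{1}{\frac{214}{273} + 68020} = \frac{1}{\frac{18569674}{273}} = \frac{273}{18569674}$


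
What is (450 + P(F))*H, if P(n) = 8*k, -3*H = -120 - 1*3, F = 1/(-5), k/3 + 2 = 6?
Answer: 22386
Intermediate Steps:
k = 12 (k = -6 + 3*6 = -6 + 18 = 12)
F = -⅕ ≈ -0.20000
H = 41 (H = -(-120 - 1*3)/3 = -(-120 - 3)/3 = -⅓*(-123) = 41)
P(n) = 96 (P(n) = 8*12 = 96)
(450 + P(F))*H = (450 + 96)*41 = 546*41 = 22386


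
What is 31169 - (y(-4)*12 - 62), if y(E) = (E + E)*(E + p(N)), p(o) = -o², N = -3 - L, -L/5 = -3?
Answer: -257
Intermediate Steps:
L = 15 (L = -5*(-3) = 15)
N = -18 (N = -3 - 1*15 = -3 - 15 = -18)
y(E) = 2*E*(-324 + E) (y(E) = (E + E)*(E - 1*(-18)²) = (2*E)*(E - 1*324) = (2*E)*(E - 324) = (2*E)*(-324 + E) = 2*E*(-324 + E))
31169 - (y(-4)*12 - 62) = 31169 - ((2*(-4)*(-324 - 4))*12 - 62) = 31169 - ((2*(-4)*(-328))*12 - 62) = 31169 - (2624*12 - 62) = 31169 - (31488 - 62) = 31169 - 1*31426 = 31169 - 31426 = -257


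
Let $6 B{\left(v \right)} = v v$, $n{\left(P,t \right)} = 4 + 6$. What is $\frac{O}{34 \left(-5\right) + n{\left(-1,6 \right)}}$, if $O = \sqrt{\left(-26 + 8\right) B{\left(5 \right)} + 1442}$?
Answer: $- \frac{\sqrt{1367}}{160} \approx -0.23108$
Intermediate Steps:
$n{\left(P,t \right)} = 10$
$B{\left(v \right)} = \frac{v^{2}}{6}$ ($B{\left(v \right)} = \frac{v v}{6} = \frac{v^{2}}{6}$)
$O = \sqrt{1367}$ ($O = \sqrt{\left(-26 + 8\right) \frac{5^{2}}{6} + 1442} = \sqrt{- 18 \cdot \frac{1}{6} \cdot 25 + 1442} = \sqrt{\left(-18\right) \frac{25}{6} + 1442} = \sqrt{-75 + 1442} = \sqrt{1367} \approx 36.973$)
$\frac{O}{34 \left(-5\right) + n{\left(-1,6 \right)}} = \frac{\sqrt{1367}}{34 \left(-5\right) + 10} = \frac{\sqrt{1367}}{-170 + 10} = \frac{\sqrt{1367}}{-160} = \sqrt{1367} \left(- \frac{1}{160}\right) = - \frac{\sqrt{1367}}{160}$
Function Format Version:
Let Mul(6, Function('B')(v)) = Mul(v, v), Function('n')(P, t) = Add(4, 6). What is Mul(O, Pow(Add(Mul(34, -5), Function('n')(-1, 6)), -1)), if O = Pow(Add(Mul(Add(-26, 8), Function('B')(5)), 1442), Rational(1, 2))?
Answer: Mul(Rational(-1, 160), Pow(1367, Rational(1, 2))) ≈ -0.23108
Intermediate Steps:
Function('n')(P, t) = 10
Function('B')(v) = Mul(Rational(1, 6), Pow(v, 2)) (Function('B')(v) = Mul(Rational(1, 6), Mul(v, v)) = Mul(Rational(1, 6), Pow(v, 2)))
O = Pow(1367, Rational(1, 2)) (O = Pow(Add(Mul(Add(-26, 8), Mul(Rational(1, 6), Pow(5, 2))), 1442), Rational(1, 2)) = Pow(Add(Mul(-18, Mul(Rational(1, 6), 25)), 1442), Rational(1, 2)) = Pow(Add(Mul(-18, Rational(25, 6)), 1442), Rational(1, 2)) = Pow(Add(-75, 1442), Rational(1, 2)) = Pow(1367, Rational(1, 2)) ≈ 36.973)
Mul(O, Pow(Add(Mul(34, -5), Function('n')(-1, 6)), -1)) = Mul(Pow(1367, Rational(1, 2)), Pow(Add(Mul(34, -5), 10), -1)) = Mul(Pow(1367, Rational(1, 2)), Pow(Add(-170, 10), -1)) = Mul(Pow(1367, Rational(1, 2)), Pow(-160, -1)) = Mul(Pow(1367, Rational(1, 2)), Rational(-1, 160)) = Mul(Rational(-1, 160), Pow(1367, Rational(1, 2)))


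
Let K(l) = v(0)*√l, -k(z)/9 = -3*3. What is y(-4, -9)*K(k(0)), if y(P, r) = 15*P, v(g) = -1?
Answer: 540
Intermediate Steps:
k(z) = 81 (k(z) = -(-27)*3 = -9*(-9) = 81)
K(l) = -√l
y(-4, -9)*K(k(0)) = (15*(-4))*(-√81) = -(-60)*9 = -60*(-9) = 540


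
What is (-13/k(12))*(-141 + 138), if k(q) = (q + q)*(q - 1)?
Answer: 13/88 ≈ 0.14773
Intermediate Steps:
k(q) = 2*q*(-1 + q) (k(q) = (2*q)*(-1 + q) = 2*q*(-1 + q))
(-13/k(12))*(-141 + 138) = (-13*1/(24*(-1 + 12)))*(-141 + 138) = -13/(2*12*11)*(-3) = -13/264*(-3) = 13/88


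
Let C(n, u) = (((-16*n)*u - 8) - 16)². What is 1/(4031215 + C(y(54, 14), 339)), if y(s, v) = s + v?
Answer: 1/136058779951 ≈ 7.3498e-12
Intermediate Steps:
C(n, u) = (-24 - 16*n*u)² (C(n, u) = ((-16*n*u - 8) - 16)² = ((-8 - 16*n*u) - 16)² = (-24 - 16*n*u)²)
1/(4031215 + C(y(54, 14), 339)) = 1/(4031215 + 64*(3 + 2*(54 + 14)*339)²) = 1/(4031215 + 64*(3 + 2*68*339)²) = 1/(4031215 + 64*(3 + 46104)²) = 1/(4031215 + 64*46107²) = 1/(4031215 + 64*2125855449) = 1/(4031215 + 136054748736) = 1/136058779951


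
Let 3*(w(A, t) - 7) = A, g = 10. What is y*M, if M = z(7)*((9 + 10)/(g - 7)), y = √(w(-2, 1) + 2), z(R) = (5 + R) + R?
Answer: 1805*√3/9 ≈ 347.37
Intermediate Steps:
w(A, t) = 7 + A/3
z(R) = 5 + 2*R
y = 5*√3/3 (y = √((7 + (⅓)*(-2)) + 2) = √((7 - ⅔) + 2) = √(19/3 + 2) = √(25/3) = 5*√3/3 ≈ 2.8868)
M = 361/3 (M = (5 + 2*7)*((9 + 10)/(10 - 7)) = (5 + 14)*(19/3) = 19*(19*(⅓)) = 19*(19/3) = 361/3 ≈ 120.33)
y*M = (5*√3/3)*(361/3) = 1805*√3/9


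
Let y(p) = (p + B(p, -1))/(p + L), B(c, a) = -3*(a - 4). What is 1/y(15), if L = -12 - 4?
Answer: -1/30 ≈ -0.033333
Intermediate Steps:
B(c, a) = 12 - 3*a (B(c, a) = -3*(-4 + a) = 12 - 3*a)
L = -16
y(p) = (15 + p)/(-16 + p) (y(p) = (p + (12 - 3*(-1)))/(p - 16) = (p + (12 + 3))/(-16 + p) = (p + 15)/(-16 + p) = (15 + p)/(-16 + p))
1/y(15) = 1/((15 + 15)/(-16 + 15)) = 1/(30/(-1)) = 1/(-1*30) = 1/(-30) = -1/30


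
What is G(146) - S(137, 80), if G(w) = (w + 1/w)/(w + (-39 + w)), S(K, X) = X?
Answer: -2933723/36938 ≈ -79.423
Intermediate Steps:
G(w) = (w + 1/w)/(-39 + 2*w)
G(146) - S(137, 80) = (1 + 146²)/(146*(-39 + 2*146)) - 1*80 = (1 + 21316)/(146*(-39 + 292)) - 80 = (1/146)*21317/253 - 80 = (1/146)*(1/253)*21317 - 80 = 21317/36938 - 80 = -2933723/36938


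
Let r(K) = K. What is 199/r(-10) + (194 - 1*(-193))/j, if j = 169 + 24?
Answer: -34537/1930 ≈ -17.895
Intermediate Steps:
j = 193
199/r(-10) + (194 - 1*(-193))/j = 199/(-10) + (194 - 1*(-193))/193 = 199*(-⅒) + (194 + 193)*(1/193) = -199/10 + 387*(1/193) = -199/10 + 387/193 = -34537/1930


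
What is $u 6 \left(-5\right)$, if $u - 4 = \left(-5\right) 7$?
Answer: $930$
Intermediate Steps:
$u = -31$ ($u = 4 - 35 = -31$)
$u 6 \left(-5\right) = \left(-31\right) 6 \left(-5\right) = \left(-186\right) \left(-5\right) = 930$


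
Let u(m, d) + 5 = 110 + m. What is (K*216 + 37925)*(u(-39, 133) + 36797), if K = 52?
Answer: 1812074491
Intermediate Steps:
u(m, d) = 105 + m (u(m, d) = -5 + (110 + m) = 105 + m)
(K*216 + 37925)*(u(-39, 133) + 36797) = (52*216 + 37925)*((105 - 39) + 36797) = (11232 + 37925)*(66 + 36797) = 49157*36863 = 1812074491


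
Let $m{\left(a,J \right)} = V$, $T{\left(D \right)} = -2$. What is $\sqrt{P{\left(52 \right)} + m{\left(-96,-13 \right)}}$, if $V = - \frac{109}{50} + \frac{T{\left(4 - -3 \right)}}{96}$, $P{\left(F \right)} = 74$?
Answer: $\frac{\sqrt{258477}}{60} \approx 8.4734$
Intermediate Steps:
$V = - \frac{2641}{1200}$ ($V = - \frac{109}{50} - \frac{2}{96} = \left(-109\right) \frac{1}{50} - \frac{1}{48} = - \frac{109}{50} - \frac{1}{48} = - \frac{2641}{1200} \approx -2.2008$)
$m{\left(a,J \right)} = - \frac{2641}{1200}$
$\sqrt{P{\left(52 \right)} + m{\left(-96,-13 \right)}} = \sqrt{74 - \frac{2641}{1200}} = \sqrt{\frac{86159}{1200}} = \frac{\sqrt{258477}}{60}$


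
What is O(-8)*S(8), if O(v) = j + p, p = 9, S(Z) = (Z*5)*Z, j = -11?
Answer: -640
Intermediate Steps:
S(Z) = 5*Z² (S(Z) = (5*Z)*Z = 5*Z²)
O(v) = -2 (O(v) = -11 + 9 = -2)
O(-8)*S(8) = -10*8² = -10*64 = -2*320 = -640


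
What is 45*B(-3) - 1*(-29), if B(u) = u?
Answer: -106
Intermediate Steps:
45*B(-3) - 1*(-29) = 45*(-3) - 1*(-29) = -135 + 29 = -106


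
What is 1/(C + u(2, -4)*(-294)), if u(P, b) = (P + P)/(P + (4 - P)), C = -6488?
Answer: -1/6782 ≈ -0.00014745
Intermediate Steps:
u(P, b) = P/2 (u(P, b) = (2*P)/4 = (2*P)*(¼) = P/2)
1/(C + u(2, -4)*(-294)) = 1/(-6488 + ((½)*2)*(-294)) = 1/(-6488 + 1*(-294)) = 1/(-6488 - 294) = 1/(-6782) = -1/6782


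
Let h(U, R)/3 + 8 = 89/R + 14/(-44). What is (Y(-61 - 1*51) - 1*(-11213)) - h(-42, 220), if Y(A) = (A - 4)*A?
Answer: 5330323/220 ≈ 24229.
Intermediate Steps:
Y(A) = A*(-4 + A) (Y(A) = (-4 + A)*A = A*(-4 + A))
h(U, R) = -549/22 + 267/R (h(U, R) = -24 + 3*(89/R + 14/(-44)) = -24 + 3*(89/R + 14*(-1/44)) = -24 + 3*(89/R - 7/22) = -24 + 3*(-7/22 + 89/R) = -24 + (-21/22 + 267/R) = -549/22 + 267/R)
(Y(-61 - 1*51) - 1*(-11213)) - h(-42, 220) = ((-61 - 1*51)*(-4 + (-61 - 1*51)) - 1*(-11213)) - (-549/22 + 267/220) = ((-61 - 51)*(-4 + (-61 - 51)) + 11213) - (-549/22 + 267*(1/220)) = (-112*(-4 - 112) + 11213) - (-549/22 + 267/220) = (-112*(-116) + 11213) - 1*(-5223/220) = (12992 + 11213) + 5223/220 = 24205 + 5223/220 = 5330323/220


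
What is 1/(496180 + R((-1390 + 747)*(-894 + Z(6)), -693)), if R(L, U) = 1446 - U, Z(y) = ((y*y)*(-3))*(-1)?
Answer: 1/498319 ≈ 2.0067e-6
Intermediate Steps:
Z(y) = 3*y**2 (Z(y) = (y**2*(-3))*(-1) = -3*y**2*(-1) = 3*y**2)
1/(496180 + R((-1390 + 747)*(-894 + Z(6)), -693)) = 1/(496180 + (1446 - 1*(-693))) = 1/(496180 + (1446 + 693)) = 1/(496180 + 2139) = 1/498319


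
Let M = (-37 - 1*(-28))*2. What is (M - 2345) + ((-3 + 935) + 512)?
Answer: -919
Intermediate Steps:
M = -18 (M = (-37 + 28)*2 = -9*2 = -18)
(M - 2345) + ((-3 + 935) + 512) = (-18 - 2345) + ((-3 + 935) + 512) = -2363 + (932 + 512) = -2363 + 1444 = -919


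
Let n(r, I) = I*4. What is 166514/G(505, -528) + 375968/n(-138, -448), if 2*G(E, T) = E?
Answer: 12716323/28280 ≈ 449.66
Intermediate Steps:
G(E, T) = E/2
n(r, I) = 4*I
166514/G(505, -528) + 375968/n(-138, -448) = 166514/(((½)*505)) + 375968/((4*(-448))) = 166514/(505/2) + 375968/(-1792) = 166514*(2/505) + 375968*(-1/1792) = 333028/505 - 11749/56 = 12716323/28280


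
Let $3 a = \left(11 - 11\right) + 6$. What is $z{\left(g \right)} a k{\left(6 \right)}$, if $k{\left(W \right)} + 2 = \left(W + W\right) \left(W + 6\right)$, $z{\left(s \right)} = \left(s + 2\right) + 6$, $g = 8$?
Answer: $4544$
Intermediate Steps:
$z{\left(s \right)} = 8 + s$ ($z{\left(s \right)} = \left(2 + s\right) + 6 = 8 + s$)
$a = 2$ ($a = \frac{\left(11 - 11\right) + 6}{3} = \frac{0 + 6}{3} = \frac{1}{3} \cdot 6 = 2$)
$k{\left(W \right)} = -2 + 2 W \left(6 + W\right)$ ($k{\left(W \right)} = -2 + \left(W + W\right) \left(W + 6\right) = -2 + 2 W \left(6 + W\right)$)
$z{\left(g \right)} a k{\left(6 \right)} = \left(8 + 8\right) 2 \left(-2 + 2 \cdot 6^{2} + 12 \cdot 6\right) = 16 \cdot 2 \left(-2 + 2 \cdot 36 + 72\right) = 32 \left(-2 + 72 + 72\right) = 32 \cdot 142 = 4544$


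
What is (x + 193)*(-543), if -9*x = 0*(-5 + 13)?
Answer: -104799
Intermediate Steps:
x = 0 (x = -0*(-5 + 13) = -0*8 = -1/9*0 = 0)
(x + 193)*(-543) = (0 + 193)*(-543) = 193*(-543) = -104799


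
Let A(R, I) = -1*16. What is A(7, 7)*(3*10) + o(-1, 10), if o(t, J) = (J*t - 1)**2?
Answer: -359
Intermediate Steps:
A(R, I) = -16
o(t, J) = (-1 + J*t)**2
A(7, 7)*(3*10) + o(-1, 10) = -48*10 + (-1 + 10*(-1))**2 = -16*30 + (-1 - 10)**2 = -480 + (-11)**2 = -480 + 121 = -359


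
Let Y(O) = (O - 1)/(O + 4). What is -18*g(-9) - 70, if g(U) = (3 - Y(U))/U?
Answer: -68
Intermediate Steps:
Y(O) = (-1 + O)/(4 + O)
g(U) = (3 - (-1 + U)/(4 + U))/U
-18*g(-9) - 70 = -18*(13 + 2*(-9))/((-9)*(4 - 9)) - 70 = -(-2)*(13 - 18)/(-5) - 70 = -(-2)*(-1)*(-5)/5 - 70 = -18*(-⅑) - 70 = 2 - 70 = -68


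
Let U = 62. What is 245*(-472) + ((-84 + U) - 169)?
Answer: -115831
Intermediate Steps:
245*(-472) + ((-84 + U) - 169) = 245*(-472) + ((-84 + 62) - 169) = -115640 + (-22 - 169) = -115640 - 191 = -115831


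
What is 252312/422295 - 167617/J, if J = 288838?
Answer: 697824147/40658281070 ≈ 0.017163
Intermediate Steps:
252312/422295 - 167617/J = 252312/422295 - 167617/288838 = 252312*(1/422295) - 167617*1/288838 = 84104/140765 - 167617/288838 = 697824147/40658281070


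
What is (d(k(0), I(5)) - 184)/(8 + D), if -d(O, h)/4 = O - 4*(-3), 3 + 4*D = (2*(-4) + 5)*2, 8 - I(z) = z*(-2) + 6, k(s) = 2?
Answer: -960/23 ≈ -41.739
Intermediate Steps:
I(z) = 2 + 2*z (I(z) = 8 - (z*(-2) + 6) = 8 - (-2*z + 6) = 8 - (6 - 2*z) = 8 + (-6 + 2*z) = 2 + 2*z)
D = -9/4 (D = -3/4 + ((2*(-4) + 5)*2)/4 = -3/4 + ((-8 + 5)*2)/4 = -3/4 + (-3*2)/4 = -3/4 + (1/4)*(-6) = -3/4 - 3/2 = -9/4 ≈ -2.2500)
d(O, h) = -48 - 4*O (d(O, h) = -4*(O - 4*(-3)) = -4*(O + 12) = -4*(12 + O) = -48 - 4*O)
(d(k(0), I(5)) - 184)/(8 + D) = ((-48 - 4*2) - 184)/(8 - 9/4) = ((-48 - 8) - 184)/(23/4) = (-56 - 184)*(4/23) = -240*4/23 = -960/23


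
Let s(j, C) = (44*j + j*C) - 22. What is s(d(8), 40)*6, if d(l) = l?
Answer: 3900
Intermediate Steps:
s(j, C) = -22 + 44*j + C*j (s(j, C) = (44*j + C*j) - 22 = -22 + 44*j + C*j)
s(d(8), 40)*6 = (-22 + 44*8 + 40*8)*6 = (-22 + 352 + 320)*6 = 650*6 = 3900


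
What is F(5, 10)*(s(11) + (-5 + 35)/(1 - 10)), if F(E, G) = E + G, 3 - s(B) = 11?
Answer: -170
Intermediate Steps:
s(B) = -8 (s(B) = 3 - 1*11 = 3 - 11 = -8)
F(5, 10)*(s(11) + (-5 + 35)/(1 - 10)) = (5 + 10)*(-8 + (-5 + 35)/(1 - 10)) = 15*(-8 + 30/(-9)) = 15*(-8 + 30*(-⅑)) = 15*(-8 - 10/3) = 15*(-34/3) = -170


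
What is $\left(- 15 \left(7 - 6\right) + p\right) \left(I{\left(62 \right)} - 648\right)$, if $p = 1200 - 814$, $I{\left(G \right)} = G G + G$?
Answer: $1208718$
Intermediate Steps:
$I{\left(G \right)} = G + G^{2}$ ($I{\left(G \right)} = G^{2} + G = G + G^{2}$)
$p = 386$
$\left(- 15 \left(7 - 6\right) + p\right) \left(I{\left(62 \right)} - 648\right) = \left(- 15 \left(7 - 6\right) + 386\right) \left(62 \left(1 + 62\right) - 648\right) = \left(\left(-15\right) 1 + 386\right) \left(62 \cdot 63 - 648\right) = \left(-15 + 386\right) \left(3906 - 648\right) = 371 \cdot 3258 = 1208718$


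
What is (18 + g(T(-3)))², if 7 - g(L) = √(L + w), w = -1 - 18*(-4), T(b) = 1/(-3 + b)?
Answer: 4175/6 - 125*√102/3 ≈ 275.02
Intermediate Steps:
w = 71 (w = -1 - 3*(-24) = -1 + 72 = 71)
g(L) = 7 - √(71 + L) (g(L) = 7 - √(L + 71) = 7 - √(71 + L))
(18 + g(T(-3)))² = (18 + (7 - √(71 + 1/(-3 - 3))))² = (18 + (7 - √(71 + 1/(-6))))² = (18 + (7 - √(71 - ⅙)))² = (18 + (7 - √(425/6)))² = (18 + (7 - 5*√102/6))² = (25 - 5*√102/6)²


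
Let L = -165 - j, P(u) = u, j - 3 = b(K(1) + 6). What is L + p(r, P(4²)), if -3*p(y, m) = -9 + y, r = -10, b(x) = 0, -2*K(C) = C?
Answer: -485/3 ≈ -161.67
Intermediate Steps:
K(C) = -C/2
j = 3 (j = 3 + 0 = 3)
L = -168 (L = -165 - 1*3 = -165 - 3 = -168)
p(y, m) = 3 - y/3 (p(y, m) = -(-9 + y)/3 = 3 - y/3)
L + p(r, P(4²)) = -168 + (3 - ⅓*(-10)) = -168 + (3 + 10/3) = -168 + 19/3 = -485/3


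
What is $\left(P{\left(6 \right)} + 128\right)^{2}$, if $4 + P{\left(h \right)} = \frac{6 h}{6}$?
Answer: $16900$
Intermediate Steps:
$P{\left(h \right)} = -4 + h$ ($P{\left(h \right)} = -4 + \frac{6 h}{6} = -4 + 6 h \frac{1}{6} = -4 + h$)
$\left(P{\left(6 \right)} + 128\right)^{2} = \left(\left(-4 + 6\right) + 128\right)^{2} = \left(2 + 128\right)^{2} = 130^{2} = 16900$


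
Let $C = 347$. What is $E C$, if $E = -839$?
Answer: $-291133$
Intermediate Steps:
$E C = \left(-839\right) 347 = -291133$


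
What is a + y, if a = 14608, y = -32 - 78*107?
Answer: 6230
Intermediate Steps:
y = -8378 (y = -32 - 8346 = -8378)
a + y = 14608 - 8378 = 6230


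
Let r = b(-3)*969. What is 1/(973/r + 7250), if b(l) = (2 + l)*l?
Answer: 2907/21076723 ≈ 0.00013792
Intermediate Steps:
b(l) = l*(2 + l)
r = 2907 (r = -3*(2 - 3)*969 = -3*(-1)*969 = 3*969 = 2907)
1/(973/r + 7250) = 1/(973/2907 + 7250) = 1/(21076723/2907) = 2907/21076723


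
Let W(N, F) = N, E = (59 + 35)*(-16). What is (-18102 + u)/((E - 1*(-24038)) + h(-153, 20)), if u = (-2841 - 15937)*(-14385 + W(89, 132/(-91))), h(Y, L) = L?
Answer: 134216093/11277 ≈ 11902.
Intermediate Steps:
E = -1504 (E = 94*(-16) = -1504)
u = 268450288 (u = (-2841 - 15937)*(-14385 + 89) = -18778*(-14296) = 268450288)
(-18102 + u)/((E - 1*(-24038)) + h(-153, 20)) = (-18102 + 268450288)/((-1504 - 1*(-24038)) + 20) = 268432186/((-1504 + 24038) + 20) = 268432186/(22534 + 20) = 268432186/22554 = 268432186*(1/22554) = 134216093/11277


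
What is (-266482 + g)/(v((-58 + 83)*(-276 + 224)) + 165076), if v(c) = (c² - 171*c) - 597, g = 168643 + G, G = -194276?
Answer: -292115/2076779 ≈ -0.14066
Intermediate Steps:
g = -25633 (g = 168643 - 194276 = -25633)
v(c) = -597 + c² - 171*c
(-266482 + g)/(v((-58 + 83)*(-276 + 224)) + 165076) = (-266482 - 25633)/((-597 + ((-58 + 83)*(-276 + 224))² - 171*(-58 + 83)*(-276 + 224)) + 165076) = -292115/((-597 + (25*(-52))² - 4275*(-52)) + 165076) = -292115/((-597 + (-1300)² - 171*(-1300)) + 165076) = -292115/((-597 + 1690000 + 222300) + 165076) = -292115/(1911703 + 165076) = -292115/2076779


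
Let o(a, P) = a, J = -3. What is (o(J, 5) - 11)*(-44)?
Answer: 616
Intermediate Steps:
(o(J, 5) - 11)*(-44) = (-3 - 11)*(-44) = -14*(-44) = 616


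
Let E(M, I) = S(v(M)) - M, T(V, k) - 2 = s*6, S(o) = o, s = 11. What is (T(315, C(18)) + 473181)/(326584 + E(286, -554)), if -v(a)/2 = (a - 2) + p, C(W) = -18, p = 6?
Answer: 473249/325718 ≈ 1.4529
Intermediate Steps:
v(a) = -8 - 2*a (v(a) = -2*((a - 2) + 6) = -2*((-2 + a) + 6) = -2*(4 + a) = -8 - 2*a)
T(V, k) = 68 (T(V, k) = 2 + 11*6 = 2 + 66 = 68)
E(M, I) = -8 - 3*M (E(M, I) = (-8 - 2*M) - M = -8 - 3*M)
(T(315, C(18)) + 473181)/(326584 + E(286, -554)) = (68 + 473181)/(326584 + (-8 - 3*286)) = 473249/(326584 + (-8 - 858)) = 473249/(326584 - 866) = 473249/325718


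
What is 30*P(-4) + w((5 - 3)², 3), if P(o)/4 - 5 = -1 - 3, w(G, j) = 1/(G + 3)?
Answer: 841/7 ≈ 120.14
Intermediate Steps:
w(G, j) = 1/(3 + G)
P(o) = 4 (P(o) = 20 + 4*(-1 - 3) = 20 + 4*(-4) = 20 - 16 = 4)
30*P(-4) + w((5 - 3)², 3) = 30*4 + 1/(3 + (5 - 3)²) = 120 + 1/(3 + 2²) = 120 + 1/(3 + 4) = 120 + 1/7 = 120 + ⅐ = 841/7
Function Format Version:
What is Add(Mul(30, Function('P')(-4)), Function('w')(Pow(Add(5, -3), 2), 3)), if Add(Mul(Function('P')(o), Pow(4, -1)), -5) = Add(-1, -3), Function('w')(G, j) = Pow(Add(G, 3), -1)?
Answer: Rational(841, 7) ≈ 120.14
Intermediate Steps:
Function('w')(G, j) = Pow(Add(3, G), -1)
Function('P')(o) = 4 (Function('P')(o) = Add(20, Mul(4, Add(-1, -3))) = Add(20, Mul(4, -4)) = Add(20, -16) = 4)
Add(Mul(30, Function('P')(-4)), Function('w')(Pow(Add(5, -3), 2), 3)) = Add(Mul(30, 4), Pow(Add(3, Pow(Add(5, -3), 2)), -1)) = Add(120, Pow(Add(3, Pow(2, 2)), -1)) = Add(120, Pow(Add(3, 4), -1)) = Add(120, Pow(7, -1)) = Add(120, Rational(1, 7)) = Rational(841, 7)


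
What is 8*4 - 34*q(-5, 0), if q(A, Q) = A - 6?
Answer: 406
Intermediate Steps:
q(A, Q) = -6 + A
8*4 - 34*q(-5, 0) = 8*4 - 34*(-6 - 5) = 32 - 34*(-11) = 32 + 374 = 406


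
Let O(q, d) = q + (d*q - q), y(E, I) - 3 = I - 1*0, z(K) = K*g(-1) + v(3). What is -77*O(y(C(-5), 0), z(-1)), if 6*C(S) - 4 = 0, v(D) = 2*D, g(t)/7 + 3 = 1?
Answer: -4620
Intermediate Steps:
g(t) = -14 (g(t) = -21 + 7*1 = -21 + 7 = -14)
C(S) = ⅔ (C(S) = ⅔ + (⅙)*0 = ⅔ + 0 = ⅔)
z(K) = 6 - 14*K (z(K) = K*(-14) + 2*3 = -14*K + 6 = 6 - 14*K)
y(E, I) = 3 + I (y(E, I) = 3 + (I - 1*0) = 3 + (I + 0) = 3 + I)
O(q, d) = d*q (O(q, d) = q + (-q + d*q) = d*q)
-77*O(y(C(-5), 0), z(-1)) = -77*(6 - 14*(-1))*(3 + 0) = -77*(6 + 14)*3 = -1540*3 = -77*60 = -4620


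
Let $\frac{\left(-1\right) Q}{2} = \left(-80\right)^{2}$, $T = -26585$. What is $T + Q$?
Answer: $-39385$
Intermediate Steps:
$Q = -12800$ ($Q = - 2 \left(-80\right)^{2} = \left(-2\right) 6400 = -12800$)
$T + Q = -26585 - 12800 = -39385$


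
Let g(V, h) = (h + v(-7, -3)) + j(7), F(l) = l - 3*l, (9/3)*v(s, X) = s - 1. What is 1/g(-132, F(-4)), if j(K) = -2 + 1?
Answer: 3/13 ≈ 0.23077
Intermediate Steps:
j(K) = -1
v(s, X) = -1/3 + s/3 (v(s, X) = (s - 1)/3 = (-1 + s)/3 = -1/3 + s/3)
F(l) = -2*l
g(V, h) = -11/3 + h (g(V, h) = (h + (-1/3 + (1/3)*(-7))) - 1 = (h + (-1/3 - 7/3)) - 1 = (h - 8/3) - 1 = (-8/3 + h) - 1 = -11/3 + h)
1/g(-132, F(-4)) = 1/(-11/3 - 2*(-4)) = 1/(-11/3 + 8) = 1/(13/3) = 3/13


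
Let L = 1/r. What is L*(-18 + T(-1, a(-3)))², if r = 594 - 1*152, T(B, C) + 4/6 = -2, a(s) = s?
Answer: 1922/1989 ≈ 0.96631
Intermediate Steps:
T(B, C) = -8/3 (T(B, C) = -⅔ - 2 = -8/3)
r = 442 (r = 594 - 152 = 442)
L = 1/442 ≈ 0.0022624
L*(-18 + T(-1, a(-3)))² = (-18 - 8/3)²/442 = (-62/3)²/442 = (1/442)*(3844/9) = 1922/1989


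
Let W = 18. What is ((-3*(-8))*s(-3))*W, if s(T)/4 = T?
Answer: -5184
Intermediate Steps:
s(T) = 4*T
((-3*(-8))*s(-3))*W = ((-3*(-8))*(4*(-3)))*18 = (24*(-12))*18 = -288*18 = -5184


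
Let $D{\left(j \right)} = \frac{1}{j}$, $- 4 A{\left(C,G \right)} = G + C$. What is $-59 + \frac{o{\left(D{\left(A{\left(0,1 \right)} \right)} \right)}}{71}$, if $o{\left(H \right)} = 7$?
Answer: $- \frac{4182}{71} \approx -58.901$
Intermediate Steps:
$A{\left(C,G \right)} = - \frac{C}{4} - \frac{G}{4}$ ($A{\left(C,G \right)} = - \frac{G + C}{4} = - \frac{C + G}{4} = - \frac{C}{4} - \frac{G}{4}$)
$-59 + \frac{o{\left(D{\left(A{\left(0,1 \right)} \right)} \right)}}{71} = -59 + \frac{7}{71} = - \frac{4182}{71}$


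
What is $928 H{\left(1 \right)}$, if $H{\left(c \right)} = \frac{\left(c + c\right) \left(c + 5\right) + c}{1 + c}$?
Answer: $6032$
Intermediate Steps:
$H{\left(c \right)} = \frac{c + 2 c \left(5 + c\right)}{1 + c}$ ($H{\left(c \right)} = \frac{2 c \left(5 + c\right) + c}{1 + c} = \frac{c + 2 c \left(5 + c\right)}{1 + c}$)
$928 H{\left(1 \right)} = 928 \cdot 1 \frac{1}{1 + 1} \left(11 + 2 \cdot 1\right) = 928 \cdot 1 \cdot \frac{1}{2} \left(11 + 2\right) = 928 \cdot 1 \cdot \frac{1}{2} \cdot 13 = 928 \cdot \frac{13}{2} = 6032$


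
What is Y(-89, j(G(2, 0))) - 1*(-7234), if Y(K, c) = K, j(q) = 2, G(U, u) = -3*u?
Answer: 7145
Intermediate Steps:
Y(-89, j(G(2, 0))) - 1*(-7234) = -89 - 1*(-7234) = -89 + 7234 = 7145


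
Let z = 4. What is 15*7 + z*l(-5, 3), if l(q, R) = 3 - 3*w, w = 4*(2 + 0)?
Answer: 21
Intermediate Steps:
w = 8 (w = 4*2 = 8)
l(q, R) = -21 (l(q, R) = 3 - 3*8 = 3 - 24 = -21)
15*7 + z*l(-5, 3) = 15*7 + 4*(-21) = 105 - 84 = 21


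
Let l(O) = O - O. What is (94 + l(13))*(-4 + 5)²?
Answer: 94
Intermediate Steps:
l(O) = 0
(94 + l(13))*(-4 + 5)² = (94 + 0)*(-4 + 5)² = 94*1² = 94*1 = 94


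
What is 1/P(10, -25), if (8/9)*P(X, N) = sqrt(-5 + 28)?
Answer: 8*sqrt(23)/207 ≈ 0.18535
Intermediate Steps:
P(X, N) = 9*sqrt(23)/8 (P(X, N) = 9*sqrt(-5 + 28)/8 = 9*sqrt(23)/8)
1/P(10, -25) = 1/(9*sqrt(23)/8) = 8*sqrt(23)/207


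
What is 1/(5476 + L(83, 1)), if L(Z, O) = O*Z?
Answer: 1/5559 ≈ 0.00017989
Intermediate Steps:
1/(5476 + L(83, 1)) = 1/(5476 + 1*83) = 1/(5476 + 83) = 1/5559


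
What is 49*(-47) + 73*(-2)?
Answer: -2449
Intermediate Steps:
49*(-47) + 73*(-2) = -2303 - 146 = -2449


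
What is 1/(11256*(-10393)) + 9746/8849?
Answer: 1140122234719/1035187947192 ≈ 1.1014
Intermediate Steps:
1/(11256*(-10393)) + 9746/8849 = (1/11256)*(-1/10393) + 9746*(1/8849) = -1/116983608 + 9746/8849 = 1140122234719/1035187947192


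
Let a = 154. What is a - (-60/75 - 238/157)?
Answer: 122708/785 ≈ 156.32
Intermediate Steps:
a - (-60/75 - 238/157) = 154 - (-60/75 - 238/157) = 154 - (-60*1/75 - 238*1/157) = 154 - (-⅘ - 238/157) = 154 - 1*(-1818/785) = 154 + 1818/785 = 122708/785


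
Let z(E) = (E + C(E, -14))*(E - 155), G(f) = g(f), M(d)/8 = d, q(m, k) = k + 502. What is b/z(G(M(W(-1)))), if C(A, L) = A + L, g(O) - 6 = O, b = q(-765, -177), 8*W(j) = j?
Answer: 13/24 ≈ 0.54167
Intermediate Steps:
W(j) = j/8
q(m, k) = 502 + k
M(d) = 8*d
b = 325 (b = 502 - 177 = 325)
g(O) = 6 + O
G(f) = 6 + f
z(E) = (-155 + E)*(-14 + 2*E) (z(E) = (E + (E - 14))*(E - 155) = (E + (-14 + E))*(-155 + E) = (-14 + 2*E)*(-155 + E) = (-155 + E)*(-14 + 2*E))
b/z(G(M(W(-1)))) = 325/(2170 - 324*(6 + 8*((1/8)*(-1))) + 2*(6 + 8*((1/8)*(-1)))**2) = 325/(2170 - 324*(6 + 8*(-1/8)) + 2*(6 + 8*(-1/8))**2) = 325/(2170 - 324*(6 - 1) + 2*(6 - 1)**2) = 325/(2170 - 324*5 + 2*5**2) = 325/(2170 - 1620 + 2*25) = 325/(2170 - 1620 + 50) = 325/600 = 325*(1/600) = 13/24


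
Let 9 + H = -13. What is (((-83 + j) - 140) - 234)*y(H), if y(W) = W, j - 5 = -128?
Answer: 12760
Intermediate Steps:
j = -123 (j = 5 - 128 = -123)
H = -22 (H = -9 - 13 = -22)
(((-83 + j) - 140) - 234)*y(H) = (((-83 - 123) - 140) - 234)*(-22) = ((-206 - 140) - 234)*(-22) = (-346 - 234)*(-22) = -580*(-22) = 12760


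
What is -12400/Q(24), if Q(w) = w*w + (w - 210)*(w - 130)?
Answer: -3100/5073 ≈ -0.61108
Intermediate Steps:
Q(w) = w² + (-210 + w)*(-130 + w)
-12400/Q(24) = -12400/(27300 - 340*24 + 2*24²) = -12400/(27300 - 8160 + 2*576) = -12400/(27300 - 8160 + 1152) = -12400/20292 = -12400*1/20292 = -3100/5073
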